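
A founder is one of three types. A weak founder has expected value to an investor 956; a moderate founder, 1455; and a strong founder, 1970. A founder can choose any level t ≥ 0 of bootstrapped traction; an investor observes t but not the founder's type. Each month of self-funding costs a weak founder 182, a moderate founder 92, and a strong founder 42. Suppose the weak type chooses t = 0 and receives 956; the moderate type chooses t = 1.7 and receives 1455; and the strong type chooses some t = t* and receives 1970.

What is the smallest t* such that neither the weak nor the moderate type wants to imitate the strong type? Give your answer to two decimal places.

7.30

Weak type (on-path payoff 956) won't mimic when 956 ≥ 1970 − 182·t*, i.e. t* ≥ 5.57.
Moderate type (on-path payoff 1455 − 92×1.7 = 1298.6) won't mimic when 1298.6 ≥ 1970 − 92·t*, i.e. t* ≥ 7.30.
Both must hold, so t* = max(5.57, 7.30) = 7.30. The moderate type's constraint binds.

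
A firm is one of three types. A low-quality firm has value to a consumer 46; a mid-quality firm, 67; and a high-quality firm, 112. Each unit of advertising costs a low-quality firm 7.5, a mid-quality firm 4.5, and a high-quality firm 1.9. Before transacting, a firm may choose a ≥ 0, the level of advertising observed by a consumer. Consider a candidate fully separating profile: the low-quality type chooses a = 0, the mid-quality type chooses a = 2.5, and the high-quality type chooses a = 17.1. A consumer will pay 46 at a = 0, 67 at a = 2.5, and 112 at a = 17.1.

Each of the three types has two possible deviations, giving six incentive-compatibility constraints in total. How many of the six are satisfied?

High-quality (own payoff 112 − 1.9×17.1 = 79.51): to a=0 gives 46 → no gain ✓; to a=2.5 gives 67 − 1.9×2.5 = 62.25 → no gain ✓.
Low-quality (own payoff 46): to a=2.5 gives 67 − 7.5×2.5 = 48.25 → profitable ✗; to a=17.1 gives 112 − 7.5×17.1 = -16.25 → no gain ✓.
Mid-quality (own payoff 67 − 4.5×2.5 = 55.75): to a=0 gives 46 → no gain ✓; to a=17.1 gives 112 − 4.5×17.1 = 35.05 → no gain ✓.
5 of the 6 constraints hold; not an equilibrium.

5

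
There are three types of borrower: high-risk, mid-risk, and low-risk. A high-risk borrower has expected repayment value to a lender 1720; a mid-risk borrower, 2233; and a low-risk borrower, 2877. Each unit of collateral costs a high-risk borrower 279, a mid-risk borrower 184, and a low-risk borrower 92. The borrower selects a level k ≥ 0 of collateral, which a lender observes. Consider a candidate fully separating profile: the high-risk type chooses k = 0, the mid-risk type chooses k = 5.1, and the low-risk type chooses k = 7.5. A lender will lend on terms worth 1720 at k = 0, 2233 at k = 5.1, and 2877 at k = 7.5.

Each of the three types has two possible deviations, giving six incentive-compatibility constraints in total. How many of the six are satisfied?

4

Mid-risk (own payoff 2233 − 184×5.1 = 1294.6): to k=0 gives 1720 → profitable ✗; to k=7.5 gives 2877 − 184×7.5 = 1497 → profitable ✗.
High-risk (own payoff 1720): to k=5.1 gives 2233 − 279×5.1 = 810.1 → no gain ✓; to k=7.5 gives 2877 − 279×7.5 = 784.5 → no gain ✓.
Low-risk (own payoff 2877 − 92×7.5 = 2187): to k=0 gives 1720 → no gain ✓; to k=5.1 gives 2233 − 92×5.1 = 1763.8 → no gain ✓.
4 of the 6 constraints hold; not an equilibrium.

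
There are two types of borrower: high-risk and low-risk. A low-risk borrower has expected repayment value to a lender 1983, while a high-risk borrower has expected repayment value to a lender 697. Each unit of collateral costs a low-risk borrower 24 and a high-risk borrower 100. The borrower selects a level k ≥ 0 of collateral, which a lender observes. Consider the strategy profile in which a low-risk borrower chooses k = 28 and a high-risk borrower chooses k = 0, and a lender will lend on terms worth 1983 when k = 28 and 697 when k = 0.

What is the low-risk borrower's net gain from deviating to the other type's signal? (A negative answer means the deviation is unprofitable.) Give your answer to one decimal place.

Playing k = 28 the low-risk borrower receives 1983 − 24 × 28 = 1311.
Deviating to k = 0 yields 697 instead.
Gain from deviating: 697 − 1311 = -614.0.
The gain is negative, so the low-risk type's incentive-compatibility constraint is satisfied.

-614.0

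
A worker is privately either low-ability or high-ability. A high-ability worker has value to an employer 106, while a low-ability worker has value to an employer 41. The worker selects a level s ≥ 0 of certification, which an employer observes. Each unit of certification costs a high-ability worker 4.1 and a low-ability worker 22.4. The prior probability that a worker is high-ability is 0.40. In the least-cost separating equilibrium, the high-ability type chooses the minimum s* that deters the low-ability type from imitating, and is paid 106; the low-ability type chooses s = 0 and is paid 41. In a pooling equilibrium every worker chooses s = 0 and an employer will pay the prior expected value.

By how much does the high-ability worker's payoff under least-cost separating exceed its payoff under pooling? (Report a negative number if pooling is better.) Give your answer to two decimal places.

Least-cost separating signal: s* solves 41 = 106 − 22.4·s*, so s* = (106 − 41)/22.4 ≈ 2.9018.
High-ability type's separating payoff: 106 − 4.1 × s* = 106 − 4.1 × (106 − 41)/22.4 = 106 − 266.5/22.4 ≈ 94.1027.
Pooling payoff: 0.40 × 106 + 0.60 × 41 = 67.
Difference: 94.1027 − 67 = 27.1027, i.e. 27.10 to two decimal places.
The high-ability type prefers to separate.

27.10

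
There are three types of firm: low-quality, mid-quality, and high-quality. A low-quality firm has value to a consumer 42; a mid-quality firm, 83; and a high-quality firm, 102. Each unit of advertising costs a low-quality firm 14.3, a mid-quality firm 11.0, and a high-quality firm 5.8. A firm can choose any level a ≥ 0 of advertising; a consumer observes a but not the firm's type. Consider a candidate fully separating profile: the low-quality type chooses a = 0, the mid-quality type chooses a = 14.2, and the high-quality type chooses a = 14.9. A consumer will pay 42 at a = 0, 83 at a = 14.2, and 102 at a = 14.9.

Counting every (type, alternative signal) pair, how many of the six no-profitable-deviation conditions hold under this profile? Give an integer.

Mid-quality (own payoff 83 − 11.0×14.2 = -73.2): to a=0 gives 42 → profitable ✗; to a=14.9 gives 102 − 11.0×14.9 = -61.9 → profitable ✗.
Low-quality (own payoff 42): to a=14.2 gives 83 − 14.3×14.2 = -120.06 → no gain ✓; to a=14.9 gives 102 − 14.3×14.9 = -111.07 → no gain ✓.
High-quality (own payoff 102 − 5.8×14.9 = 15.58): to a=0 gives 42 → profitable ✗; to a=14.2 gives 83 − 5.8×14.2 = 0.64 → no gain ✓.
3 of the 6 constraints hold; not an equilibrium.

3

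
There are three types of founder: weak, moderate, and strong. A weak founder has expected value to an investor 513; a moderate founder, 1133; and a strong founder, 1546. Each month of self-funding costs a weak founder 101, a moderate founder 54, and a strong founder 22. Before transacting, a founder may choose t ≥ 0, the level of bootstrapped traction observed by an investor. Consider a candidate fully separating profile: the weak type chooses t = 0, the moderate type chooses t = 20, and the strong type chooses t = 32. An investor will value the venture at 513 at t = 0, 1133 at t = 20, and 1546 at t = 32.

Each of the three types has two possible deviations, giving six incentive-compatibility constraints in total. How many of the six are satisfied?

Weak (own payoff 513): to t=20 gives 1133 − 101×20 = -887 → no gain ✓; to t=32 gives 1546 − 101×32 = -1686 → no gain ✓.
Moderate (own payoff 1133 − 54×20 = 53): to t=0 gives 513 → profitable ✗; to t=32 gives 1546 − 54×32 = -182 → no gain ✓.
Strong (own payoff 1546 − 22×32 = 842): to t=0 gives 513 → no gain ✓; to t=20 gives 1133 − 22×20 = 693 → no gain ✓.
5 of the 6 constraints hold; not an equilibrium.

5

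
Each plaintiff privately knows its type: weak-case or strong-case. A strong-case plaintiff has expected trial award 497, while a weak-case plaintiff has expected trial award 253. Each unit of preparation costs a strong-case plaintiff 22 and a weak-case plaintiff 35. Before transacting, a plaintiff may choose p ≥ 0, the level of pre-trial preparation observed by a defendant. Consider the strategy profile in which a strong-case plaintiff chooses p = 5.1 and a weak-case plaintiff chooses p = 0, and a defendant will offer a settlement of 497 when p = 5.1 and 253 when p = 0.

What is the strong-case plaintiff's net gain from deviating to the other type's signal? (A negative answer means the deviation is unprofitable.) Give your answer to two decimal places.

Playing p = 5.1 the strong-case plaintiff receives 497 − 22 × 5.1 = 384.8.
Deviating to p = 0 yields 253 instead.
Gain from deviating: 253 − 384.8 = -131.80.
The gain is negative, so the strong-case type's incentive-compatibility constraint is satisfied.

-131.80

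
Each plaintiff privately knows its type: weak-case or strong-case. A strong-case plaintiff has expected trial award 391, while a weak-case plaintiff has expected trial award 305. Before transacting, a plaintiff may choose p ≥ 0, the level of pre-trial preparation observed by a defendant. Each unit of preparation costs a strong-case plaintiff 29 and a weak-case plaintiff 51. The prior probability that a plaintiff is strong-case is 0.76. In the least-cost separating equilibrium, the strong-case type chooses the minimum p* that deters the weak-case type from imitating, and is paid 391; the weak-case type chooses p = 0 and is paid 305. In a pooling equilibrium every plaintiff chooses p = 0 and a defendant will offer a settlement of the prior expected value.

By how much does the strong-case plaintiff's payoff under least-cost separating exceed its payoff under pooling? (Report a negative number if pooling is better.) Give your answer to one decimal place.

-28.3

Least-cost separating signal: p* solves 305 = 391 − 51·p*, so p* = (391 − 305)/51 ≈ 1.6863.
Strong-case type's separating payoff: 391 − 29 × p* = 391 − 29 × (391 − 305)/51 = 391 − 2494/51 ≈ 342.098.
Pooling payoff: 0.76 × 391 + 0.24 × 305 = 370.36.
Difference: 342.098 − 370.36 = -28.262, i.e. -28.3 to one decimal place.
The strong-case type would prefer the pooling outcome.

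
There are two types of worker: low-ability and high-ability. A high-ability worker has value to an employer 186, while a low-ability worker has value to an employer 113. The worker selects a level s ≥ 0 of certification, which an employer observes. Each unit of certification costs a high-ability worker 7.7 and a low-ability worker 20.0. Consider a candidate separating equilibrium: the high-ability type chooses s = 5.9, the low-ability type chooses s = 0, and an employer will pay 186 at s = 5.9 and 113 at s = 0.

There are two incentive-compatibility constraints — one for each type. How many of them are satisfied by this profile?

2

High-ability type: signal → 186 − 7.7 × 5.9 = 140.57; deviate to 0 → 113. IC holds (140.57 ≥ 113).
Low-ability type: stay at 0 → 113; mimic → 186 − 20.0 × 5.9 = 68. IC holds (113 ≥ 68).
2 of 2 constraints hold, so this is a separating equilibrium.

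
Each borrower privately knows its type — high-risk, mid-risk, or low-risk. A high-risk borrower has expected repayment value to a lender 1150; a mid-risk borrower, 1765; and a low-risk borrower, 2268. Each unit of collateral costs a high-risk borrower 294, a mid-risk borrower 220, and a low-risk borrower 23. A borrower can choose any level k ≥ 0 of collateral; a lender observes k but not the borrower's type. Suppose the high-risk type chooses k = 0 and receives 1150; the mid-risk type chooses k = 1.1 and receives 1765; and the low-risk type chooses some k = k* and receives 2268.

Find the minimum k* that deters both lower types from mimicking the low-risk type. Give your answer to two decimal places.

3.80

High-risk type (on-path payoff 1150) won't mimic when 1150 ≥ 2268 − 294·k*, i.e. k* ≥ 3.80.
Mid-risk type (on-path payoff 1765 − 220×1.1 = 1523) won't mimic when 1523 ≥ 2268 − 220·k*, i.e. k* ≥ 3.39.
Both must hold, so k* = max(3.80, 3.39) = 3.80. The high-risk type's constraint binds.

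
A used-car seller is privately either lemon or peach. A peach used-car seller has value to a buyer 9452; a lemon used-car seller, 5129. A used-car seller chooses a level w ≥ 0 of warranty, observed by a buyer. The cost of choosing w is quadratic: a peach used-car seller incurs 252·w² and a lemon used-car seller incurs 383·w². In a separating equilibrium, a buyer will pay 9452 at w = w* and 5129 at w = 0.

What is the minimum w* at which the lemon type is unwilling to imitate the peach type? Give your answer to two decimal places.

The lemon type at w = 0 receives 5129; imitating at w* yields 9452 − 383·w*².
Indifference: 5129 = 9452 − 383·w*², so w*² = (9452 − 5129) / 383 ≈ 11.2872.
w* = √11.2872 ≈ 3.36.

3.36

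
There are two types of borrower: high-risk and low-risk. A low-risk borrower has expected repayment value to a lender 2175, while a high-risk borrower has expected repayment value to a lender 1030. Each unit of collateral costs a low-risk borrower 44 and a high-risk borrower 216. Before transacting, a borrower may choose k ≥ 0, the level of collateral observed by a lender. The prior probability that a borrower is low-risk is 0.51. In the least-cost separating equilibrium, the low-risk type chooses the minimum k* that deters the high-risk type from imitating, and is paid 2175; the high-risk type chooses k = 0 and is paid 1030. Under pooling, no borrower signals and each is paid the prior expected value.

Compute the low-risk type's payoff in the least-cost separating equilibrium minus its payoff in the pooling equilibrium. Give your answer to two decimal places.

Least-cost separating signal: k* solves 1030 = 2175 − 216·k*, so k* = (2175 − 1030)/216 ≈ 5.3009.
Low-risk type's separating payoff: 2175 − 44 × k* = 2175 − 44 × (2175 − 1030)/216 = 2175 − 50380/216 ≈ 1941.7593.
Pooling payoff: 0.51 × 2175 + 0.49 × 1030 = 1613.95.
Difference: 1941.7593 − 1613.95 = 327.8093, i.e. 327.81 to two decimal places.
The low-risk type prefers to separate.

327.81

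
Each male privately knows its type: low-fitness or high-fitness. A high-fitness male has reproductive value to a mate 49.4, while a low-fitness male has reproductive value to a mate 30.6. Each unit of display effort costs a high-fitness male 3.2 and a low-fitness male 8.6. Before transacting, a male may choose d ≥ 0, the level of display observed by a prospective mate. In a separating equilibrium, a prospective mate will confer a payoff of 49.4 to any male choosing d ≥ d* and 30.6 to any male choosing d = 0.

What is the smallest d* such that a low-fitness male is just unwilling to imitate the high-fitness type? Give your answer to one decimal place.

A low-fitness male choosing d = 0 receives 30.6.
Imitating at d* instead would pay 49.4 at cost 8.6·d*, netting 49.4 − 8.6·d*.
Indifference: 30.6 = 49.4 − 8.6·d*, so d* = (49.4 − 30.6) / 8.6 ≈ 2.2.
At d* the low-fitness type's incentive constraint just binds; the high-fitness type strictly prefers d* since its per-unit cost is lower.

2.2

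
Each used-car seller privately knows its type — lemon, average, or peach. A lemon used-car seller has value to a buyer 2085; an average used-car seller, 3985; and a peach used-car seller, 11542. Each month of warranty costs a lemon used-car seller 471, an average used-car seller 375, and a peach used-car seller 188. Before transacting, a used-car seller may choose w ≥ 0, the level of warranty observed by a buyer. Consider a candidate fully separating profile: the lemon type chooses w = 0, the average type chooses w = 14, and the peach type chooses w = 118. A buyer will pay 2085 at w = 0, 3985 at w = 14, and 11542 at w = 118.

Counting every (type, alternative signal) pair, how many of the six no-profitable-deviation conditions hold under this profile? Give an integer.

Peach (own payoff 11542 − 188×118 = -10642): to w=0 gives 2085 → profitable ✗; to w=14 gives 3985 − 188×14 = 1353 → profitable ✗.
Average (own payoff 3985 − 375×14 = -1265): to w=0 gives 2085 → profitable ✗; to w=118 gives 11542 − 375×118 = -32708 → no gain ✓.
Lemon (own payoff 2085): to w=14 gives 3985 − 471×14 = -2609 → no gain ✓; to w=118 gives 11542 − 471×118 = -44036 → no gain ✓.
3 of the 6 constraints hold; not an equilibrium.

3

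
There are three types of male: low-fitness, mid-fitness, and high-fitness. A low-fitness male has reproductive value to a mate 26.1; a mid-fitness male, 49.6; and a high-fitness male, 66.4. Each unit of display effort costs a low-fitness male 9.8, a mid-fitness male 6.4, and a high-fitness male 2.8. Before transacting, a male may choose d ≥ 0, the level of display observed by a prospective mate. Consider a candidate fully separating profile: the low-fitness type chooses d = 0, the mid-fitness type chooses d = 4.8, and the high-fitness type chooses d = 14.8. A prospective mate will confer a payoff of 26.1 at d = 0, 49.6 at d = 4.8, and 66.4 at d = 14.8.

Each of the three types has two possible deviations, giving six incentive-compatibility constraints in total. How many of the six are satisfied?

High-fitness (own payoff 66.4 − 2.8×14.8 = 24.96): to d=0 gives 26.1 → profitable ✗; to d=4.8 gives 49.6 − 2.8×4.8 = 36.16 → profitable ✗.
Mid-fitness (own payoff 49.6 − 6.4×4.8 = 18.88): to d=0 gives 26.1 → profitable ✗; to d=14.8 gives 66.4 − 6.4×14.8 = -28.32 → no gain ✓.
Low-fitness (own payoff 26.1): to d=4.8 gives 49.6 − 9.8×4.8 = 2.56 → no gain ✓; to d=14.8 gives 66.4 − 9.8×14.8 = -78.64 → no gain ✓.
3 of the 6 constraints hold; not an equilibrium.

3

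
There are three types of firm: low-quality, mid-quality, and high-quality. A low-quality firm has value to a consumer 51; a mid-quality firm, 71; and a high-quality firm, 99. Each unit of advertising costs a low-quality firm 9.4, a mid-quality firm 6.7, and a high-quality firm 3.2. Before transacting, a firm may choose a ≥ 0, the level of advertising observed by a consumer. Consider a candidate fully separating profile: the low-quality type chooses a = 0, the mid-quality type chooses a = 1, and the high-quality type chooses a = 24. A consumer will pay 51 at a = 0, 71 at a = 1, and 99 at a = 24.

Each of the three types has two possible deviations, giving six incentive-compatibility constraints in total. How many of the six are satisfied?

Low-quality (own payoff 51): to a=1 gives 71 − 9.4×1 = 61.6 → profitable ✗; to a=24 gives 99 − 9.4×24 = -126.6 → no gain ✓.
High-quality (own payoff 99 − 3.2×24 = 22.2): to a=0 gives 51 → profitable ✗; to a=1 gives 71 − 3.2×1 = 67.8 → profitable ✗.
Mid-quality (own payoff 71 − 6.7×1 = 64.3): to a=0 gives 51 → no gain ✓; to a=24 gives 99 − 6.7×24 = -61.8 → no gain ✓.
3 of the 6 constraints hold; not an equilibrium.

3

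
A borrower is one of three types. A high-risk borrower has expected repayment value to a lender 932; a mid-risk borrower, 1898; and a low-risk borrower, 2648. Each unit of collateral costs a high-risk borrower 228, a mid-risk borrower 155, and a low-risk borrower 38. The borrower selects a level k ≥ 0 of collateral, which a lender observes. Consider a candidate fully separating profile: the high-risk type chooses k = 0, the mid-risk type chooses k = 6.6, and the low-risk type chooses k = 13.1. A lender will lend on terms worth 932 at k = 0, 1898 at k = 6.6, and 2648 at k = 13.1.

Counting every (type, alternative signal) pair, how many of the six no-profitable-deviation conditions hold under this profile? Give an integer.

High-risk (own payoff 932): to k=6.6 gives 1898 − 228×6.6 = 393.2 → no gain ✓; to k=13.1 gives 2648 − 228×13.1 = -338.8 → no gain ✓.
Low-risk (own payoff 2648 − 38×13.1 = 2150.2): to k=0 gives 932 → no gain ✓; to k=6.6 gives 1898 − 38×6.6 = 1647.2 → no gain ✓.
Mid-risk (own payoff 1898 − 155×6.6 = 875): to k=0 gives 932 → profitable ✗; to k=13.1 gives 2648 − 155×13.1 = 617.5 → no gain ✓.
5 of the 6 constraints hold; not an equilibrium.

5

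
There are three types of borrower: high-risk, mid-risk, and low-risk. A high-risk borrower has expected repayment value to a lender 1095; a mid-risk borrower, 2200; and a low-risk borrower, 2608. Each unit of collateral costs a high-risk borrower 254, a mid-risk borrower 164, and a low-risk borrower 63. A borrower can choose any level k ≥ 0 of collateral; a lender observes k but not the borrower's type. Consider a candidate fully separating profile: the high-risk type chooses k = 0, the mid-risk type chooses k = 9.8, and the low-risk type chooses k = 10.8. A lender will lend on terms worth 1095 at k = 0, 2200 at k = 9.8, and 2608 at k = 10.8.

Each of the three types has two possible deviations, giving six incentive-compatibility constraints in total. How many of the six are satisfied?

4

Mid-risk (own payoff 2200 − 164×9.8 = 592.8): to k=0 gives 1095 → profitable ✗; to k=10.8 gives 2608 − 164×10.8 = 836.8 → profitable ✗.
Low-risk (own payoff 2608 − 63×10.8 = 1927.6): to k=0 gives 1095 → no gain ✓; to k=9.8 gives 2200 − 63×9.8 = 1582.6 → no gain ✓.
High-risk (own payoff 1095): to k=9.8 gives 2200 − 254×9.8 = -289.2 → no gain ✓; to k=10.8 gives 2608 − 254×10.8 = -135.2 → no gain ✓.
4 of the 6 constraints hold; not an equilibrium.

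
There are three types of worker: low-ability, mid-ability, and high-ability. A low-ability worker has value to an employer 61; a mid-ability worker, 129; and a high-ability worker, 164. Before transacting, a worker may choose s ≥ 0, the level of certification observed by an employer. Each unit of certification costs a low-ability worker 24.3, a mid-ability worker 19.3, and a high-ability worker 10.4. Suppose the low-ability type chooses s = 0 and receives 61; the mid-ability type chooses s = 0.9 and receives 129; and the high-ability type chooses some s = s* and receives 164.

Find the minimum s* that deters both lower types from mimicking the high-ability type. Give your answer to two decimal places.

Mid-ability type (on-path payoff 129 − 19.3×0.9 = 111.63) won't mimic when 111.63 ≥ 164 − 19.3·s*, i.e. s* ≥ 2.71.
Low-ability type (on-path payoff 61) won't mimic when 61 ≥ 164 − 24.3·s*, i.e. s* ≥ 4.24.
Both must hold, so s* = max(4.24, 2.71) = 4.24. The low-ability type's constraint binds.

4.24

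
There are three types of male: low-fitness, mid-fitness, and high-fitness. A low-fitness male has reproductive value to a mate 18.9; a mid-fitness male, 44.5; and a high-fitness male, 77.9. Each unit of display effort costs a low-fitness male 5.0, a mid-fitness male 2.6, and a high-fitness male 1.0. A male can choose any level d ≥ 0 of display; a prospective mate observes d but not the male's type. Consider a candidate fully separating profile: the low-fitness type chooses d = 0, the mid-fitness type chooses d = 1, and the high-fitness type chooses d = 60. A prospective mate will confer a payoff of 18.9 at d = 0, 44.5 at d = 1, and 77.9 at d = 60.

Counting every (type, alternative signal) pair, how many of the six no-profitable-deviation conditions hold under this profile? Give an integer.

3

Low-fitness (own payoff 18.9): to d=1 gives 44.5 − 5.0×1 = 39.5 → profitable ✗; to d=60 gives 77.9 − 5.0×60 = -222.1 → no gain ✓.
Mid-fitness (own payoff 44.5 − 2.6×1 = 41.9): to d=0 gives 18.9 → no gain ✓; to d=60 gives 77.9 − 2.6×60 = -78.1 → no gain ✓.
High-fitness (own payoff 77.9 − 1.0×60 = 17.9): to d=0 gives 18.9 → profitable ✗; to d=1 gives 44.5 − 1.0×1 = 43.5 → profitable ✗.
3 of the 6 constraints hold; not an equilibrium.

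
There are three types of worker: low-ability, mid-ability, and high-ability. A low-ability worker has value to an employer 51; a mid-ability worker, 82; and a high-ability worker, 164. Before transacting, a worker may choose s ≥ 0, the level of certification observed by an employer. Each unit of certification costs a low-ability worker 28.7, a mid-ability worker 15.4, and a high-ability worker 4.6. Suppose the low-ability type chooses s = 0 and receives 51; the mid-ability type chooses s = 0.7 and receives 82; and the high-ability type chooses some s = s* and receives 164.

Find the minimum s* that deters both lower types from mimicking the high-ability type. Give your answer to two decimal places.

Low-ability type (on-path payoff 51) won't mimic when 51 ≥ 164 − 28.7·s*, i.e. s* ≥ 3.94.
Mid-ability type (on-path payoff 82 − 15.4×0.7 = 71.22) won't mimic when 71.22 ≥ 164 − 15.4·s*, i.e. s* ≥ 6.02.
Both must hold, so s* = max(3.94, 6.02) = 6.02. The mid-ability type's constraint binds.

6.02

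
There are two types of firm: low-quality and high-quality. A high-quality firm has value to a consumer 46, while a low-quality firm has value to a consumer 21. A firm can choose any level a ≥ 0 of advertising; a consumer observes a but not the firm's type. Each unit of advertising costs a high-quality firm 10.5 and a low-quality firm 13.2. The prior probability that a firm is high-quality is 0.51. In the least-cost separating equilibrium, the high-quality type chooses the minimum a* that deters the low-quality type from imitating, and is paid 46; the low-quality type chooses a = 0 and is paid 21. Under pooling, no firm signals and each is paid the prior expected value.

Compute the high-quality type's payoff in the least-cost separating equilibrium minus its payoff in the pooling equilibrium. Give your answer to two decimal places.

Least-cost separating signal: a* solves 21 = 46 − 13.2·a*, so a* = (46 − 21)/13.2 ≈ 1.8939.
High-quality type's separating payoff: 46 − 10.5 × a* = 46 − 10.5 × (46 − 21)/13.2 = 46 − 262.5/13.2 ≈ 26.1136.
Pooling payoff: 0.51 × 46 + 0.49 × 21 = 33.75.
Difference: 26.1136 − 33.75 = -7.6364, i.e. -7.64 to two decimal places.
The high-quality type would prefer the pooling outcome.

-7.64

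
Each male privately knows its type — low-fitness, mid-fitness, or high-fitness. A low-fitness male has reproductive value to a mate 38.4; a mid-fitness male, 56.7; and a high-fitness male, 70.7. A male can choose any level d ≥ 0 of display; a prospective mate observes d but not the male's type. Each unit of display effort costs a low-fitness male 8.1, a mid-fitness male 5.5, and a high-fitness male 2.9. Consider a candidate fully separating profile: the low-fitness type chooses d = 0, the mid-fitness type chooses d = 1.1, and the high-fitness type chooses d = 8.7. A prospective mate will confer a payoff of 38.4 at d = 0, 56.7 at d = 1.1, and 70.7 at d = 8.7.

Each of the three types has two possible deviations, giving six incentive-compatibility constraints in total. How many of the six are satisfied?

4

Low-fitness (own payoff 38.4): to d=1.1 gives 56.7 − 8.1×1.1 = 47.79 → profitable ✗; to d=8.7 gives 70.7 − 8.1×8.7 = 0.23 → no gain ✓.
Mid-fitness (own payoff 56.7 − 5.5×1.1 = 50.65): to d=0 gives 38.4 → no gain ✓; to d=8.7 gives 70.7 − 5.5×8.7 = 22.85 → no gain ✓.
High-fitness (own payoff 70.7 − 2.9×8.7 = 45.47): to d=0 gives 38.4 → no gain ✓; to d=1.1 gives 56.7 − 2.9×1.1 = 53.51 → profitable ✗.
4 of the 6 constraints hold; not an equilibrium.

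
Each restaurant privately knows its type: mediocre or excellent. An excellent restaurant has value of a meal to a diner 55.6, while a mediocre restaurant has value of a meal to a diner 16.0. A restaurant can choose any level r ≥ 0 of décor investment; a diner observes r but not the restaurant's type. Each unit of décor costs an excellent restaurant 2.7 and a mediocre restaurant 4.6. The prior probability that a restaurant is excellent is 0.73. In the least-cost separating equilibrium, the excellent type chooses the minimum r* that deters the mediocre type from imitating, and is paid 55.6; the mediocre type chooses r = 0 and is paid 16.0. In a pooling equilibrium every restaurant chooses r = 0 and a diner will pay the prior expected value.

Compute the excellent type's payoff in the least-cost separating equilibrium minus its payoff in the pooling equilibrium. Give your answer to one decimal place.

-12.6

Least-cost separating signal: r* solves 16.0 = 55.6 − 4.6·r*, so r* = (55.6 − 16.0)/4.6 ≈ 8.6087.
Excellent type's separating payoff: 55.6 − 2.7 × r* = 55.6 − 2.7 × (55.6 − 16.0)/4.6 = 55.6 − 106.92/4.6 ≈ 32.357.
Pooling payoff: 0.73 × 55.6 + 0.27 × 16.0 = 44.908.
Difference: 32.357 − 44.908 = -12.551, i.e. -12.6 to one decimal place.
The excellent type would prefer the pooling outcome.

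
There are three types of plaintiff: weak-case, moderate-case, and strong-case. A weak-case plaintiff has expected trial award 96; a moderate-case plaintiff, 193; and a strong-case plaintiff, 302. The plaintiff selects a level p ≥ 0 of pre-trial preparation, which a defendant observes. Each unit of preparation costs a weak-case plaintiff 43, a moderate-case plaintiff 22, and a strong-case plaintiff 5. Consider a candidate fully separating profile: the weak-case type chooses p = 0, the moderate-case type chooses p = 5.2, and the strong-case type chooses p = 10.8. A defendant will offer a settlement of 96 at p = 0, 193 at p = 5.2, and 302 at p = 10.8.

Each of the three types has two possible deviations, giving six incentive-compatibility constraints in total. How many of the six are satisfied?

Weak-case (own payoff 96): to p=5.2 gives 193 − 43×5.2 = -30.6 → no gain ✓; to p=10.8 gives 302 − 43×10.8 = -162.4 → no gain ✓.
Moderate-case (own payoff 193 − 22×5.2 = 78.6): to p=0 gives 96 → profitable ✗; to p=10.8 gives 302 − 22×10.8 = 64.4 → no gain ✓.
Strong-case (own payoff 302 − 5×10.8 = 248): to p=0 gives 96 → no gain ✓; to p=5.2 gives 193 − 5×5.2 = 167 → no gain ✓.
5 of the 6 constraints hold; not an equilibrium.

5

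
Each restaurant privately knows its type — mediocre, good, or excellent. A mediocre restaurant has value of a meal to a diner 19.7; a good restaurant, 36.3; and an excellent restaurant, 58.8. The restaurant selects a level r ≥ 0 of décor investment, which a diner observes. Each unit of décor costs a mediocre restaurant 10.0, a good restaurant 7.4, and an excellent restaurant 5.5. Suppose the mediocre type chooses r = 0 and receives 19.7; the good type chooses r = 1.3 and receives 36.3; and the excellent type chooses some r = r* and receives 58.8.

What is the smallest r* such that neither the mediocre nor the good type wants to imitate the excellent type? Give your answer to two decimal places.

Mediocre type (on-path payoff 19.7) won't mimic when 19.7 ≥ 58.8 − 10.0·r*, i.e. r* ≥ 3.91.
Good type (on-path payoff 36.3 − 7.4×1.3 = 26.68) won't mimic when 26.68 ≥ 58.8 − 7.4·r*, i.e. r* ≥ 4.34.
Both must hold, so r* = max(3.91, 4.34) = 4.34. The good type's constraint binds.

4.34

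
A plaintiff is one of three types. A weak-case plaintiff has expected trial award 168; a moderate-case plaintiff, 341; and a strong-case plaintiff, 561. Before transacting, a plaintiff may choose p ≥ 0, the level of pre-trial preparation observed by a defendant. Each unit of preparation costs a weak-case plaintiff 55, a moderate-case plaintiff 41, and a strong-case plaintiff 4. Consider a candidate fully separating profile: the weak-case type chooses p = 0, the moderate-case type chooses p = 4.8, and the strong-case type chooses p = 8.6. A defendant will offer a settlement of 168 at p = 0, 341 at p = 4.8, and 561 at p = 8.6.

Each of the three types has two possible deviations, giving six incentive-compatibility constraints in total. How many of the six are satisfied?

Strong-case (own payoff 561 − 4×8.6 = 526.6): to p=0 gives 168 → no gain ✓; to p=4.8 gives 341 − 4×4.8 = 321.8 → no gain ✓.
Moderate-case (own payoff 341 − 41×4.8 = 144.2): to p=0 gives 168 → profitable ✗; to p=8.6 gives 561 − 41×8.6 = 208.4 → profitable ✗.
Weak-case (own payoff 168): to p=4.8 gives 341 − 55×4.8 = 77 → no gain ✓; to p=8.6 gives 561 − 55×8.6 = 88 → no gain ✓.
4 of the 6 constraints hold; not an equilibrium.

4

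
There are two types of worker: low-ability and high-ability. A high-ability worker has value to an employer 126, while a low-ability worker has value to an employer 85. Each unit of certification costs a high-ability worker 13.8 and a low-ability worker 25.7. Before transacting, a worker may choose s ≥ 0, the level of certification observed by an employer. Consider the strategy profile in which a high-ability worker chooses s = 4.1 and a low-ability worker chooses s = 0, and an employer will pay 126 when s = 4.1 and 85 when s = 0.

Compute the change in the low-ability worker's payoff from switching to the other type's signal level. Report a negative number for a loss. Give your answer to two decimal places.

Playing s = 0 the low-ability worker receives 85.
Deviating to s = 4.1 brings payment 126 at cost 25.7 × 4.1 = 105.37, netting 20.63.
Gain from deviating: 20.63 − 85 = -64.37.
The gain is negative, so the low-ability type's incentive-compatibility constraint is satisfied.

-64.37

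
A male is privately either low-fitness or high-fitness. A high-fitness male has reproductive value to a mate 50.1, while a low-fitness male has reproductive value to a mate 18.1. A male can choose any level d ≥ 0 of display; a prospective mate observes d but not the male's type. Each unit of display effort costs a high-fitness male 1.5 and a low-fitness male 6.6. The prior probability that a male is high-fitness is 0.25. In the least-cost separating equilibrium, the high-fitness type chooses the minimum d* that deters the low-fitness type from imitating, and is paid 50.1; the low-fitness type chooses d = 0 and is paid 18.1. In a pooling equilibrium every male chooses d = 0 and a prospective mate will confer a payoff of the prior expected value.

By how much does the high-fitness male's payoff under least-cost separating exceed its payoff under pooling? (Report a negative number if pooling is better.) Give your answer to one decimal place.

16.7

Least-cost separating signal: d* solves 18.1 = 50.1 − 6.6·d*, so d* = (50.1 − 18.1)/6.6 ≈ 4.8485.
High-fitness type's separating payoff: 50.1 − 1.5 × d* = 50.1 − 1.5 × (50.1 − 18.1)/6.6 = 50.1 − 48/6.6 ≈ 42.827.
Pooling payoff: 0.25 × 50.1 + 0.75 × 18.1 = 26.1.
Difference: 42.827 − 26.1 = 16.727, i.e. 16.7 to one decimal place.
The high-fitness type prefers to separate.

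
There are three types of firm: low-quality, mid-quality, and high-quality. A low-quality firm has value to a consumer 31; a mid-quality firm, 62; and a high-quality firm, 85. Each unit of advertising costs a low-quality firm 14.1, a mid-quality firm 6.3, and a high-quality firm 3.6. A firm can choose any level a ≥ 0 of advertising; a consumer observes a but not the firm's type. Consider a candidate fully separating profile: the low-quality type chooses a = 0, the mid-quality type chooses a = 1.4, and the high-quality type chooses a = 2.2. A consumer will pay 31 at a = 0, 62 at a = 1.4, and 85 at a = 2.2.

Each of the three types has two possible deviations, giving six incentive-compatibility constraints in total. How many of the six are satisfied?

3

High-quality (own payoff 85 − 3.6×2.2 = 77.08): to a=0 gives 31 → no gain ✓; to a=1.4 gives 62 − 3.6×1.4 = 56.96 → no gain ✓.
Mid-quality (own payoff 62 − 6.3×1.4 = 53.18): to a=0 gives 31 → no gain ✓; to a=2.2 gives 85 − 6.3×2.2 = 71.14 → profitable ✗.
Low-quality (own payoff 31): to a=1.4 gives 62 − 14.1×1.4 = 42.26 → profitable ✗; to a=2.2 gives 85 − 14.1×2.2 = 53.98 → profitable ✗.
3 of the 6 constraints hold; not an equilibrium.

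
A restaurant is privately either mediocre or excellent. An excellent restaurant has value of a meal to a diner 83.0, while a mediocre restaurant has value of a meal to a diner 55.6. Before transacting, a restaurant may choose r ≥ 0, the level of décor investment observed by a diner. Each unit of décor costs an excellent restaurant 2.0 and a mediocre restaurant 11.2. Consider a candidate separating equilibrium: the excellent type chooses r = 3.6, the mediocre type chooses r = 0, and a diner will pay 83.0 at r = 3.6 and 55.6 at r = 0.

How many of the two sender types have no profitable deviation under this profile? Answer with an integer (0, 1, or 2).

Mediocre type: stay at 0 → 55.6; mimic → 83.0 − 11.2 × 3.6 = 42.68. IC holds (55.6 ≥ 42.68).
Excellent type: signal → 83.0 − 2.0 × 3.6 = 75.8; deviate to 0 → 55.6. IC holds (75.8 ≥ 55.6).
2 of 2 constraints hold, so this is a separating equilibrium.

2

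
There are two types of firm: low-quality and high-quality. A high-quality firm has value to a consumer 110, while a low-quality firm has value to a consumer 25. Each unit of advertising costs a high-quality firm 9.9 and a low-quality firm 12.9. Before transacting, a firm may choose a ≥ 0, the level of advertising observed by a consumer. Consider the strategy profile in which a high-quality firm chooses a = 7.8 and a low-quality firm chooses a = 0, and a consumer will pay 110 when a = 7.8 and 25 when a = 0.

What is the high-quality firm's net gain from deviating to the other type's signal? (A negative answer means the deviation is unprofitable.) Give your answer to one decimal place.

Playing a = 7.8 the high-quality firm receives 110 − 9.9 × 7.8 = 32.78.
Deviating to a = 0 yields 25 instead.
Gain from deviating: 25 − 32.78 = -7.78, i.e. -7.8 to one decimal place.
The gain is negative, so the high-quality type's incentive-compatibility constraint is satisfied.

-7.8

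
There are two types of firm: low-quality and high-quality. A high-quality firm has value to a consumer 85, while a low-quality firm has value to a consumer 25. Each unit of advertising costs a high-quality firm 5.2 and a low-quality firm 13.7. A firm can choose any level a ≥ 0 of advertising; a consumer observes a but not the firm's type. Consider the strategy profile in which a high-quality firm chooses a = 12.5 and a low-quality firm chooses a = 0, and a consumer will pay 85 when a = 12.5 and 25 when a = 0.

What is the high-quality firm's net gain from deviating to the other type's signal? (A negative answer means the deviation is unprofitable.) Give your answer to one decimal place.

5.0

Playing a = 12.5 the high-quality firm receives 85 − 5.2 × 12.5 = 20.
Deviating to a = 0 yields 25 instead.
Gain from deviating: 25 − 20 = 5.0.
The gain is positive, so the high-quality type's incentive-compatibility constraint is violated — this profile is not a separating equilibrium.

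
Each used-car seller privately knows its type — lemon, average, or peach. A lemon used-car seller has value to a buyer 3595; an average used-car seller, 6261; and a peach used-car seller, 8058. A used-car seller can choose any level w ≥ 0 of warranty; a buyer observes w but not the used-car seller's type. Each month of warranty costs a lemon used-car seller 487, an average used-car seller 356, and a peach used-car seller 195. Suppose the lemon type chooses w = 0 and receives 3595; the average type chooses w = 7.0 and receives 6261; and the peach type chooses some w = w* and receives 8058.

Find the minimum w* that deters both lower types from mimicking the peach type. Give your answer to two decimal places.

Average type (on-path payoff 6261 − 356×7.0 = 3769) won't mimic when 3769 ≥ 8058 − 356·w*, i.e. w* ≥ 12.05.
Lemon type (on-path payoff 3595) won't mimic when 3595 ≥ 8058 − 487·w*, i.e. w* ≥ 9.16.
Both must hold, so w* = max(9.16, 12.05) = 12.05. The average type's constraint binds.

12.05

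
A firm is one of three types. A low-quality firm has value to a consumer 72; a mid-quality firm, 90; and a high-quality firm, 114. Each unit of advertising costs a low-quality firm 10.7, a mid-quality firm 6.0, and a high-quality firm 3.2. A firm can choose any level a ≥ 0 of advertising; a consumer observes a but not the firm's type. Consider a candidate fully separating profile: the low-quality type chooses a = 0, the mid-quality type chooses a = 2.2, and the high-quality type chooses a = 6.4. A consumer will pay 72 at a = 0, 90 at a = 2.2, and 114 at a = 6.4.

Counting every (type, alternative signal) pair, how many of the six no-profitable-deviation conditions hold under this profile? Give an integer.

Mid-quality (own payoff 90 − 6.0×2.2 = 76.8): to a=0 gives 72 → no gain ✓; to a=6.4 gives 114 − 6.0×6.4 = 75.6 → no gain ✓.
Low-quality (own payoff 72): to a=2.2 gives 90 − 10.7×2.2 = 66.46 → no gain ✓; to a=6.4 gives 114 − 10.7×6.4 = 45.52 → no gain ✓.
High-quality (own payoff 114 − 3.2×6.4 = 93.52): to a=0 gives 72 → no gain ✓; to a=2.2 gives 90 − 3.2×2.2 = 82.96 → no gain ✓.
6 of the 6 constraints hold; this profile is a separating equilibrium.

6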